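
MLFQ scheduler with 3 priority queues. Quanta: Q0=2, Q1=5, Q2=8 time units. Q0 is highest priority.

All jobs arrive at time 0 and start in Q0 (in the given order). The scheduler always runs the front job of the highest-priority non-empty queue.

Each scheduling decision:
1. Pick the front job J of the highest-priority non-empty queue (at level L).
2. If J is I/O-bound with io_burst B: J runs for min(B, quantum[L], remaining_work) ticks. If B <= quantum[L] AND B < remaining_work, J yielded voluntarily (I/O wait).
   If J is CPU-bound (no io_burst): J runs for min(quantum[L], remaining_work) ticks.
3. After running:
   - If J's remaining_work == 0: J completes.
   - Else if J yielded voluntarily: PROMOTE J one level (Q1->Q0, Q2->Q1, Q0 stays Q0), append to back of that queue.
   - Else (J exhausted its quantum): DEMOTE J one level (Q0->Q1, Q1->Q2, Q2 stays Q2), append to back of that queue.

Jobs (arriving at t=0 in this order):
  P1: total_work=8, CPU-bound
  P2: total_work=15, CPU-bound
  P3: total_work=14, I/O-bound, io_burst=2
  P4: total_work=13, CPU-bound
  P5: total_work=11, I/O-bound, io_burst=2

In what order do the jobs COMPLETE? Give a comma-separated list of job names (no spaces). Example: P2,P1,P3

t=0-2: P1@Q0 runs 2, rem=6, quantum used, demote→Q1. Q0=[P2,P3,P4,P5] Q1=[P1] Q2=[]
t=2-4: P2@Q0 runs 2, rem=13, quantum used, demote→Q1. Q0=[P3,P4,P5] Q1=[P1,P2] Q2=[]
t=4-6: P3@Q0 runs 2, rem=12, I/O yield, promote→Q0. Q0=[P4,P5,P3] Q1=[P1,P2] Q2=[]
t=6-8: P4@Q0 runs 2, rem=11, quantum used, demote→Q1. Q0=[P5,P3] Q1=[P1,P2,P4] Q2=[]
t=8-10: P5@Q0 runs 2, rem=9, I/O yield, promote→Q0. Q0=[P3,P5] Q1=[P1,P2,P4] Q2=[]
t=10-12: P3@Q0 runs 2, rem=10, I/O yield, promote→Q0. Q0=[P5,P3] Q1=[P1,P2,P4] Q2=[]
t=12-14: P5@Q0 runs 2, rem=7, I/O yield, promote→Q0. Q0=[P3,P5] Q1=[P1,P2,P4] Q2=[]
t=14-16: P3@Q0 runs 2, rem=8, I/O yield, promote→Q0. Q0=[P5,P3] Q1=[P1,P2,P4] Q2=[]
t=16-18: P5@Q0 runs 2, rem=5, I/O yield, promote→Q0. Q0=[P3,P5] Q1=[P1,P2,P4] Q2=[]
t=18-20: P3@Q0 runs 2, rem=6, I/O yield, promote→Q0. Q0=[P5,P3] Q1=[P1,P2,P4] Q2=[]
t=20-22: P5@Q0 runs 2, rem=3, I/O yield, promote→Q0. Q0=[P3,P5] Q1=[P1,P2,P4] Q2=[]
t=22-24: P3@Q0 runs 2, rem=4, I/O yield, promote→Q0. Q0=[P5,P3] Q1=[P1,P2,P4] Q2=[]
t=24-26: P5@Q0 runs 2, rem=1, I/O yield, promote→Q0. Q0=[P3,P5] Q1=[P1,P2,P4] Q2=[]
t=26-28: P3@Q0 runs 2, rem=2, I/O yield, promote→Q0. Q0=[P5,P3] Q1=[P1,P2,P4] Q2=[]
t=28-29: P5@Q0 runs 1, rem=0, completes. Q0=[P3] Q1=[P1,P2,P4] Q2=[]
t=29-31: P3@Q0 runs 2, rem=0, completes. Q0=[] Q1=[P1,P2,P4] Q2=[]
t=31-36: P1@Q1 runs 5, rem=1, quantum used, demote→Q2. Q0=[] Q1=[P2,P4] Q2=[P1]
t=36-41: P2@Q1 runs 5, rem=8, quantum used, demote→Q2. Q0=[] Q1=[P4] Q2=[P1,P2]
t=41-46: P4@Q1 runs 5, rem=6, quantum used, demote→Q2. Q0=[] Q1=[] Q2=[P1,P2,P4]
t=46-47: P1@Q2 runs 1, rem=0, completes. Q0=[] Q1=[] Q2=[P2,P4]
t=47-55: P2@Q2 runs 8, rem=0, completes. Q0=[] Q1=[] Q2=[P4]
t=55-61: P4@Q2 runs 6, rem=0, completes. Q0=[] Q1=[] Q2=[]

Answer: P5,P3,P1,P2,P4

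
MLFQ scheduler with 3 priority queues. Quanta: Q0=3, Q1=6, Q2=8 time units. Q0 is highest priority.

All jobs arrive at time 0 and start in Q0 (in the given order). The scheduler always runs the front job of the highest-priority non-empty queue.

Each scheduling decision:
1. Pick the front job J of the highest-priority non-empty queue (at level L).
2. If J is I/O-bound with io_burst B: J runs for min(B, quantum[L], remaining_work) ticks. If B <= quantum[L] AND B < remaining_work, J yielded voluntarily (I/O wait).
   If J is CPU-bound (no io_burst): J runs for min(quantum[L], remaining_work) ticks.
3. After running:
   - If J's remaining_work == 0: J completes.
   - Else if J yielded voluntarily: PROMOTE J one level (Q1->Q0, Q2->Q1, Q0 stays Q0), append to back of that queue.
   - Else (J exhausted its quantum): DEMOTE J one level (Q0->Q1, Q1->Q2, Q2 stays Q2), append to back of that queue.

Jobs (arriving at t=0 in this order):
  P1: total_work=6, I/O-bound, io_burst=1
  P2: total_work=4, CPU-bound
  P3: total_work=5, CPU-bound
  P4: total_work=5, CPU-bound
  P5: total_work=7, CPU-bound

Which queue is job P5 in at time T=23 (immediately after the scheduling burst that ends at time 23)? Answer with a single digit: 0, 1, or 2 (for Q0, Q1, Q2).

t=0-1: P1@Q0 runs 1, rem=5, I/O yield, promote→Q0. Q0=[P2,P3,P4,P5,P1] Q1=[] Q2=[]
t=1-4: P2@Q0 runs 3, rem=1, quantum used, demote→Q1. Q0=[P3,P4,P5,P1] Q1=[P2] Q2=[]
t=4-7: P3@Q0 runs 3, rem=2, quantum used, demote→Q1. Q0=[P4,P5,P1] Q1=[P2,P3] Q2=[]
t=7-10: P4@Q0 runs 3, rem=2, quantum used, demote→Q1. Q0=[P5,P1] Q1=[P2,P3,P4] Q2=[]
t=10-13: P5@Q0 runs 3, rem=4, quantum used, demote→Q1. Q0=[P1] Q1=[P2,P3,P4,P5] Q2=[]
t=13-14: P1@Q0 runs 1, rem=4, I/O yield, promote→Q0. Q0=[P1] Q1=[P2,P3,P4,P5] Q2=[]
t=14-15: P1@Q0 runs 1, rem=3, I/O yield, promote→Q0. Q0=[P1] Q1=[P2,P3,P4,P5] Q2=[]
t=15-16: P1@Q0 runs 1, rem=2, I/O yield, promote→Q0. Q0=[P1] Q1=[P2,P3,P4,P5] Q2=[]
t=16-17: P1@Q0 runs 1, rem=1, I/O yield, promote→Q0. Q0=[P1] Q1=[P2,P3,P4,P5] Q2=[]
t=17-18: P1@Q0 runs 1, rem=0, completes. Q0=[] Q1=[P2,P3,P4,P5] Q2=[]
t=18-19: P2@Q1 runs 1, rem=0, completes. Q0=[] Q1=[P3,P4,P5] Q2=[]
t=19-21: P3@Q1 runs 2, rem=0, completes. Q0=[] Q1=[P4,P5] Q2=[]
t=21-23: P4@Q1 runs 2, rem=0, completes. Q0=[] Q1=[P5] Q2=[]
t=23-27: P5@Q1 runs 4, rem=0, completes. Q0=[] Q1=[] Q2=[]

Answer: 1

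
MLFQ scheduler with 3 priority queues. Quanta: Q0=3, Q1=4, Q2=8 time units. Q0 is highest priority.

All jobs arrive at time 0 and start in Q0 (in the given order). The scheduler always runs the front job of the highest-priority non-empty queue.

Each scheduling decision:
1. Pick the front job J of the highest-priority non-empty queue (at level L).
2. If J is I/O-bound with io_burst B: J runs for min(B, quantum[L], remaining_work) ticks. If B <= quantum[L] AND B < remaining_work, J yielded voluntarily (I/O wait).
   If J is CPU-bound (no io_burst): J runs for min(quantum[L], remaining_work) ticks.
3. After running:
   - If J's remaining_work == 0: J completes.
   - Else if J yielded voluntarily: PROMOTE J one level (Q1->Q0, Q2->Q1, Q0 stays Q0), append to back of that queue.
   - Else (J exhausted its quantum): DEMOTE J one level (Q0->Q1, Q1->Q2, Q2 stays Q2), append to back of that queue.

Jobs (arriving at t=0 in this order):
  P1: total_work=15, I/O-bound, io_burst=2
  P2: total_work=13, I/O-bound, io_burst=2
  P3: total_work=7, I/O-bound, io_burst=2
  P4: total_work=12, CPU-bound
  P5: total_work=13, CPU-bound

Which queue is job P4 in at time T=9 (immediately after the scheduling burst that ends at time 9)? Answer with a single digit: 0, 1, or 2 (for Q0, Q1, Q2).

Answer: 1

Derivation:
t=0-2: P1@Q0 runs 2, rem=13, I/O yield, promote→Q0. Q0=[P2,P3,P4,P5,P1] Q1=[] Q2=[]
t=2-4: P2@Q0 runs 2, rem=11, I/O yield, promote→Q0. Q0=[P3,P4,P5,P1,P2] Q1=[] Q2=[]
t=4-6: P3@Q0 runs 2, rem=5, I/O yield, promote→Q0. Q0=[P4,P5,P1,P2,P3] Q1=[] Q2=[]
t=6-9: P4@Q0 runs 3, rem=9, quantum used, demote→Q1. Q0=[P5,P1,P2,P3] Q1=[P4] Q2=[]
t=9-12: P5@Q0 runs 3, rem=10, quantum used, demote→Q1. Q0=[P1,P2,P3] Q1=[P4,P5] Q2=[]
t=12-14: P1@Q0 runs 2, rem=11, I/O yield, promote→Q0. Q0=[P2,P3,P1] Q1=[P4,P5] Q2=[]
t=14-16: P2@Q0 runs 2, rem=9, I/O yield, promote→Q0. Q0=[P3,P1,P2] Q1=[P4,P5] Q2=[]
t=16-18: P3@Q0 runs 2, rem=3, I/O yield, promote→Q0. Q0=[P1,P2,P3] Q1=[P4,P5] Q2=[]
t=18-20: P1@Q0 runs 2, rem=9, I/O yield, promote→Q0. Q0=[P2,P3,P1] Q1=[P4,P5] Q2=[]
t=20-22: P2@Q0 runs 2, rem=7, I/O yield, promote→Q0. Q0=[P3,P1,P2] Q1=[P4,P5] Q2=[]
t=22-24: P3@Q0 runs 2, rem=1, I/O yield, promote→Q0. Q0=[P1,P2,P3] Q1=[P4,P5] Q2=[]
t=24-26: P1@Q0 runs 2, rem=7, I/O yield, promote→Q0. Q0=[P2,P3,P1] Q1=[P4,P5] Q2=[]
t=26-28: P2@Q0 runs 2, rem=5, I/O yield, promote→Q0. Q0=[P3,P1,P2] Q1=[P4,P5] Q2=[]
t=28-29: P3@Q0 runs 1, rem=0, completes. Q0=[P1,P2] Q1=[P4,P5] Q2=[]
t=29-31: P1@Q0 runs 2, rem=5, I/O yield, promote→Q0. Q0=[P2,P1] Q1=[P4,P5] Q2=[]
t=31-33: P2@Q0 runs 2, rem=3, I/O yield, promote→Q0. Q0=[P1,P2] Q1=[P4,P5] Q2=[]
t=33-35: P1@Q0 runs 2, rem=3, I/O yield, promote→Q0. Q0=[P2,P1] Q1=[P4,P5] Q2=[]
t=35-37: P2@Q0 runs 2, rem=1, I/O yield, promote→Q0. Q0=[P1,P2] Q1=[P4,P5] Q2=[]
t=37-39: P1@Q0 runs 2, rem=1, I/O yield, promote→Q0. Q0=[P2,P1] Q1=[P4,P5] Q2=[]
t=39-40: P2@Q0 runs 1, rem=0, completes. Q0=[P1] Q1=[P4,P5] Q2=[]
t=40-41: P1@Q0 runs 1, rem=0, completes. Q0=[] Q1=[P4,P5] Q2=[]
t=41-45: P4@Q1 runs 4, rem=5, quantum used, demote→Q2. Q0=[] Q1=[P5] Q2=[P4]
t=45-49: P5@Q1 runs 4, rem=6, quantum used, demote→Q2. Q0=[] Q1=[] Q2=[P4,P5]
t=49-54: P4@Q2 runs 5, rem=0, completes. Q0=[] Q1=[] Q2=[P5]
t=54-60: P5@Q2 runs 6, rem=0, completes. Q0=[] Q1=[] Q2=[]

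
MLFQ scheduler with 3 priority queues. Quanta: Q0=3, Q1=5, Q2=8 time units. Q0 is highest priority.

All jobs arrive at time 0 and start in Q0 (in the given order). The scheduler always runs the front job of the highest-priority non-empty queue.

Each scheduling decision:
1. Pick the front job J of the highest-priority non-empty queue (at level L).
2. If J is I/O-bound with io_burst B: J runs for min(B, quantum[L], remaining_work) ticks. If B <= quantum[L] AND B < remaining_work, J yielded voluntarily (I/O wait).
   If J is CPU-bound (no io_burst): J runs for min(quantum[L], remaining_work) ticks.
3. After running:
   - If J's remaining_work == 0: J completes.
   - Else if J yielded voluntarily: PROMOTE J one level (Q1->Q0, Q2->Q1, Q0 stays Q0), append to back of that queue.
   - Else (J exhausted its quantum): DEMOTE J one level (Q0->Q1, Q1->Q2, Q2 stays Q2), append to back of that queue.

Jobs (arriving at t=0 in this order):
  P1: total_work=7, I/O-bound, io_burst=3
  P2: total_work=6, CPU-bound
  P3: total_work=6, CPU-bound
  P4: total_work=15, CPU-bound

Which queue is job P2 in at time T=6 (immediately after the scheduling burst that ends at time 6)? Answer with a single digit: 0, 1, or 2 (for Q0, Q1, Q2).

Answer: 1

Derivation:
t=0-3: P1@Q0 runs 3, rem=4, I/O yield, promote→Q0. Q0=[P2,P3,P4,P1] Q1=[] Q2=[]
t=3-6: P2@Q0 runs 3, rem=3, quantum used, demote→Q1. Q0=[P3,P4,P1] Q1=[P2] Q2=[]
t=6-9: P3@Q0 runs 3, rem=3, quantum used, demote→Q1. Q0=[P4,P1] Q1=[P2,P3] Q2=[]
t=9-12: P4@Q0 runs 3, rem=12, quantum used, demote→Q1. Q0=[P1] Q1=[P2,P3,P4] Q2=[]
t=12-15: P1@Q0 runs 3, rem=1, I/O yield, promote→Q0. Q0=[P1] Q1=[P2,P3,P4] Q2=[]
t=15-16: P1@Q0 runs 1, rem=0, completes. Q0=[] Q1=[P2,P3,P4] Q2=[]
t=16-19: P2@Q1 runs 3, rem=0, completes. Q0=[] Q1=[P3,P4] Q2=[]
t=19-22: P3@Q1 runs 3, rem=0, completes. Q0=[] Q1=[P4] Q2=[]
t=22-27: P4@Q1 runs 5, rem=7, quantum used, demote→Q2. Q0=[] Q1=[] Q2=[P4]
t=27-34: P4@Q2 runs 7, rem=0, completes. Q0=[] Q1=[] Q2=[]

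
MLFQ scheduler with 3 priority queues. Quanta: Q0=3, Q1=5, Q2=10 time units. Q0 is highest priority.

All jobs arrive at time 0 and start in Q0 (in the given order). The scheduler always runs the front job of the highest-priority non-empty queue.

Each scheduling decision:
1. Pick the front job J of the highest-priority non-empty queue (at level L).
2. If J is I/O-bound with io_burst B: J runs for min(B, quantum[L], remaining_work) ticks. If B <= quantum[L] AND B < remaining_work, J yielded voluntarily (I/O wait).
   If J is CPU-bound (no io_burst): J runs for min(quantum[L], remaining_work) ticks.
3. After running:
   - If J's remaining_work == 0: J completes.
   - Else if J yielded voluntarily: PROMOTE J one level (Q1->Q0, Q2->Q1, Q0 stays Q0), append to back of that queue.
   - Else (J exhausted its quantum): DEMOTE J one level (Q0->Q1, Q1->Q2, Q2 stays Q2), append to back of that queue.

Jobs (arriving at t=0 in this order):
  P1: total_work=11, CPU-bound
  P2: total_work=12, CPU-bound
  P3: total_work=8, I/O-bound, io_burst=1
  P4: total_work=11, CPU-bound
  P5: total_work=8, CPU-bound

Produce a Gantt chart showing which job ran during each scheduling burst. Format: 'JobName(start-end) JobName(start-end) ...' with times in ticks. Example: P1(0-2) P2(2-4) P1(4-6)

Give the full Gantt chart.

Answer: P1(0-3) P2(3-6) P3(6-7) P4(7-10) P5(10-13) P3(13-14) P3(14-15) P3(15-16) P3(16-17) P3(17-18) P3(18-19) P3(19-20) P1(20-25) P2(25-30) P4(30-35) P5(35-40) P1(40-43) P2(43-47) P4(47-50)

Derivation:
t=0-3: P1@Q0 runs 3, rem=8, quantum used, demote→Q1. Q0=[P2,P3,P4,P5] Q1=[P1] Q2=[]
t=3-6: P2@Q0 runs 3, rem=9, quantum used, demote→Q1. Q0=[P3,P4,P5] Q1=[P1,P2] Q2=[]
t=6-7: P3@Q0 runs 1, rem=7, I/O yield, promote→Q0. Q0=[P4,P5,P3] Q1=[P1,P2] Q2=[]
t=7-10: P4@Q0 runs 3, rem=8, quantum used, demote→Q1. Q0=[P5,P3] Q1=[P1,P2,P4] Q2=[]
t=10-13: P5@Q0 runs 3, rem=5, quantum used, demote→Q1. Q0=[P3] Q1=[P1,P2,P4,P5] Q2=[]
t=13-14: P3@Q0 runs 1, rem=6, I/O yield, promote→Q0. Q0=[P3] Q1=[P1,P2,P4,P5] Q2=[]
t=14-15: P3@Q0 runs 1, rem=5, I/O yield, promote→Q0. Q0=[P3] Q1=[P1,P2,P4,P5] Q2=[]
t=15-16: P3@Q0 runs 1, rem=4, I/O yield, promote→Q0. Q0=[P3] Q1=[P1,P2,P4,P5] Q2=[]
t=16-17: P3@Q0 runs 1, rem=3, I/O yield, promote→Q0. Q0=[P3] Q1=[P1,P2,P4,P5] Q2=[]
t=17-18: P3@Q0 runs 1, rem=2, I/O yield, promote→Q0. Q0=[P3] Q1=[P1,P2,P4,P5] Q2=[]
t=18-19: P3@Q0 runs 1, rem=1, I/O yield, promote→Q0. Q0=[P3] Q1=[P1,P2,P4,P5] Q2=[]
t=19-20: P3@Q0 runs 1, rem=0, completes. Q0=[] Q1=[P1,P2,P4,P5] Q2=[]
t=20-25: P1@Q1 runs 5, rem=3, quantum used, demote→Q2. Q0=[] Q1=[P2,P4,P5] Q2=[P1]
t=25-30: P2@Q1 runs 5, rem=4, quantum used, demote→Q2. Q0=[] Q1=[P4,P5] Q2=[P1,P2]
t=30-35: P4@Q1 runs 5, rem=3, quantum used, demote→Q2. Q0=[] Q1=[P5] Q2=[P1,P2,P4]
t=35-40: P5@Q1 runs 5, rem=0, completes. Q0=[] Q1=[] Q2=[P1,P2,P4]
t=40-43: P1@Q2 runs 3, rem=0, completes. Q0=[] Q1=[] Q2=[P2,P4]
t=43-47: P2@Q2 runs 4, rem=0, completes. Q0=[] Q1=[] Q2=[P4]
t=47-50: P4@Q2 runs 3, rem=0, completes. Q0=[] Q1=[] Q2=[]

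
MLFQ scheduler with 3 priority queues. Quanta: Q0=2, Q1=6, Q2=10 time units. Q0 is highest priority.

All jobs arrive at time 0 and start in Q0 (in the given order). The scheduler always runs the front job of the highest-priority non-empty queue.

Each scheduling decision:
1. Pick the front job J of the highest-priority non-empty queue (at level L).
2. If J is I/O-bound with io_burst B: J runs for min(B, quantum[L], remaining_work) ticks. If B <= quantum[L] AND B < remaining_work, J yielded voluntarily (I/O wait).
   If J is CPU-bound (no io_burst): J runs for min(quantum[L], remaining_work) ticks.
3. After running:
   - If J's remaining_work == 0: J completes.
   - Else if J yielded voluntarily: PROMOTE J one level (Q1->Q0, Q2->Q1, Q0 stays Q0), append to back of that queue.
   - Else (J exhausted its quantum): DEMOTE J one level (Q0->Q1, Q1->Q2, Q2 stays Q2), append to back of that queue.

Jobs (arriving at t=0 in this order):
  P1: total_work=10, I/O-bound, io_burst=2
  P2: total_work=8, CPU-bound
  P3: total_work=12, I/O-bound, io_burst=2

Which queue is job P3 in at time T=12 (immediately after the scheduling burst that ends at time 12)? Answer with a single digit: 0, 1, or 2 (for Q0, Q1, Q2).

Answer: 0

Derivation:
t=0-2: P1@Q0 runs 2, rem=8, I/O yield, promote→Q0. Q0=[P2,P3,P1] Q1=[] Q2=[]
t=2-4: P2@Q0 runs 2, rem=6, quantum used, demote→Q1. Q0=[P3,P1] Q1=[P2] Q2=[]
t=4-6: P3@Q0 runs 2, rem=10, I/O yield, promote→Q0. Q0=[P1,P3] Q1=[P2] Q2=[]
t=6-8: P1@Q0 runs 2, rem=6, I/O yield, promote→Q0. Q0=[P3,P1] Q1=[P2] Q2=[]
t=8-10: P3@Q0 runs 2, rem=8, I/O yield, promote→Q0. Q0=[P1,P3] Q1=[P2] Q2=[]
t=10-12: P1@Q0 runs 2, rem=4, I/O yield, promote→Q0. Q0=[P3,P1] Q1=[P2] Q2=[]
t=12-14: P3@Q0 runs 2, rem=6, I/O yield, promote→Q0. Q0=[P1,P3] Q1=[P2] Q2=[]
t=14-16: P1@Q0 runs 2, rem=2, I/O yield, promote→Q0. Q0=[P3,P1] Q1=[P2] Q2=[]
t=16-18: P3@Q0 runs 2, rem=4, I/O yield, promote→Q0. Q0=[P1,P3] Q1=[P2] Q2=[]
t=18-20: P1@Q0 runs 2, rem=0, completes. Q0=[P3] Q1=[P2] Q2=[]
t=20-22: P3@Q0 runs 2, rem=2, I/O yield, promote→Q0. Q0=[P3] Q1=[P2] Q2=[]
t=22-24: P3@Q0 runs 2, rem=0, completes. Q0=[] Q1=[P2] Q2=[]
t=24-30: P2@Q1 runs 6, rem=0, completes. Q0=[] Q1=[] Q2=[]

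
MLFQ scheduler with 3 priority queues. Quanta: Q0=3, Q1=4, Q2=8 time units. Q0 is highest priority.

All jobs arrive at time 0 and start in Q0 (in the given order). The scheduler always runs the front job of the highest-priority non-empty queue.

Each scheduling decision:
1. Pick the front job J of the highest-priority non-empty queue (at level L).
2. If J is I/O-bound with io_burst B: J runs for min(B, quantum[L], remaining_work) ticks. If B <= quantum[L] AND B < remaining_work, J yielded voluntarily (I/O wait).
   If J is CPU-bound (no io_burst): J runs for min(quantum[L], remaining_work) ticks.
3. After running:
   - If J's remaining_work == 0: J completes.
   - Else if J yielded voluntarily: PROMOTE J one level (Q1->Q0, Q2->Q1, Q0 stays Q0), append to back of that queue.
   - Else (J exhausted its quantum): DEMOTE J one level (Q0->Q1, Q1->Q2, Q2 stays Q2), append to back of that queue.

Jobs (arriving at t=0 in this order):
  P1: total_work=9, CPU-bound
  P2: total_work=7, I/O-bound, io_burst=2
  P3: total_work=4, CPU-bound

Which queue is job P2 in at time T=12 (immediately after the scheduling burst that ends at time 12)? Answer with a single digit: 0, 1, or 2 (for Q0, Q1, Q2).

Answer: 0

Derivation:
t=0-3: P1@Q0 runs 3, rem=6, quantum used, demote→Q1. Q0=[P2,P3] Q1=[P1] Q2=[]
t=3-5: P2@Q0 runs 2, rem=5, I/O yield, promote→Q0. Q0=[P3,P2] Q1=[P1] Q2=[]
t=5-8: P3@Q0 runs 3, rem=1, quantum used, demote→Q1. Q0=[P2] Q1=[P1,P3] Q2=[]
t=8-10: P2@Q0 runs 2, rem=3, I/O yield, promote→Q0. Q0=[P2] Q1=[P1,P3] Q2=[]
t=10-12: P2@Q0 runs 2, rem=1, I/O yield, promote→Q0. Q0=[P2] Q1=[P1,P3] Q2=[]
t=12-13: P2@Q0 runs 1, rem=0, completes. Q0=[] Q1=[P1,P3] Q2=[]
t=13-17: P1@Q1 runs 4, rem=2, quantum used, demote→Q2. Q0=[] Q1=[P3] Q2=[P1]
t=17-18: P3@Q1 runs 1, rem=0, completes. Q0=[] Q1=[] Q2=[P1]
t=18-20: P1@Q2 runs 2, rem=0, completes. Q0=[] Q1=[] Q2=[]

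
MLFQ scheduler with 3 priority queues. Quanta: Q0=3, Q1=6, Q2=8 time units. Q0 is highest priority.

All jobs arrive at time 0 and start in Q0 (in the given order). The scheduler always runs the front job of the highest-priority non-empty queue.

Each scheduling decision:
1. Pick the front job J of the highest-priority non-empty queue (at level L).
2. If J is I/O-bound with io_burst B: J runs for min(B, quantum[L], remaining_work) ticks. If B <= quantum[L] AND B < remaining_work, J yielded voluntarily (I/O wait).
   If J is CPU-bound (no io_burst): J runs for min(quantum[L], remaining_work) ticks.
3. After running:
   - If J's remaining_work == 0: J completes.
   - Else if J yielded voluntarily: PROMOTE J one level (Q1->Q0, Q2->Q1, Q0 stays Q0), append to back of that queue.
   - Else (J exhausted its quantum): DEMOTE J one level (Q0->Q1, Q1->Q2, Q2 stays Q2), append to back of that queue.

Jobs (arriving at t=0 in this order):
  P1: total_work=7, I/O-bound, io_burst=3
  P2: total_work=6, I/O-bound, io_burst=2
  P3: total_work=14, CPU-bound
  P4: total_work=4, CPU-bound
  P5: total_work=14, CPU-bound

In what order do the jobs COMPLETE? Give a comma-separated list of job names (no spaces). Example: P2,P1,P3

t=0-3: P1@Q0 runs 3, rem=4, I/O yield, promote→Q0. Q0=[P2,P3,P4,P5,P1] Q1=[] Q2=[]
t=3-5: P2@Q0 runs 2, rem=4, I/O yield, promote→Q0. Q0=[P3,P4,P5,P1,P2] Q1=[] Q2=[]
t=5-8: P3@Q0 runs 3, rem=11, quantum used, demote→Q1. Q0=[P4,P5,P1,P2] Q1=[P3] Q2=[]
t=8-11: P4@Q0 runs 3, rem=1, quantum used, demote→Q1. Q0=[P5,P1,P2] Q1=[P3,P4] Q2=[]
t=11-14: P5@Q0 runs 3, rem=11, quantum used, demote→Q1. Q0=[P1,P2] Q1=[P3,P4,P5] Q2=[]
t=14-17: P1@Q0 runs 3, rem=1, I/O yield, promote→Q0. Q0=[P2,P1] Q1=[P3,P4,P5] Q2=[]
t=17-19: P2@Q0 runs 2, rem=2, I/O yield, promote→Q0. Q0=[P1,P2] Q1=[P3,P4,P5] Q2=[]
t=19-20: P1@Q0 runs 1, rem=0, completes. Q0=[P2] Q1=[P3,P4,P5] Q2=[]
t=20-22: P2@Q0 runs 2, rem=0, completes. Q0=[] Q1=[P3,P4,P5] Q2=[]
t=22-28: P3@Q1 runs 6, rem=5, quantum used, demote→Q2. Q0=[] Q1=[P4,P5] Q2=[P3]
t=28-29: P4@Q1 runs 1, rem=0, completes. Q0=[] Q1=[P5] Q2=[P3]
t=29-35: P5@Q1 runs 6, rem=5, quantum used, demote→Q2. Q0=[] Q1=[] Q2=[P3,P5]
t=35-40: P3@Q2 runs 5, rem=0, completes. Q0=[] Q1=[] Q2=[P5]
t=40-45: P5@Q2 runs 5, rem=0, completes. Q0=[] Q1=[] Q2=[]

Answer: P1,P2,P4,P3,P5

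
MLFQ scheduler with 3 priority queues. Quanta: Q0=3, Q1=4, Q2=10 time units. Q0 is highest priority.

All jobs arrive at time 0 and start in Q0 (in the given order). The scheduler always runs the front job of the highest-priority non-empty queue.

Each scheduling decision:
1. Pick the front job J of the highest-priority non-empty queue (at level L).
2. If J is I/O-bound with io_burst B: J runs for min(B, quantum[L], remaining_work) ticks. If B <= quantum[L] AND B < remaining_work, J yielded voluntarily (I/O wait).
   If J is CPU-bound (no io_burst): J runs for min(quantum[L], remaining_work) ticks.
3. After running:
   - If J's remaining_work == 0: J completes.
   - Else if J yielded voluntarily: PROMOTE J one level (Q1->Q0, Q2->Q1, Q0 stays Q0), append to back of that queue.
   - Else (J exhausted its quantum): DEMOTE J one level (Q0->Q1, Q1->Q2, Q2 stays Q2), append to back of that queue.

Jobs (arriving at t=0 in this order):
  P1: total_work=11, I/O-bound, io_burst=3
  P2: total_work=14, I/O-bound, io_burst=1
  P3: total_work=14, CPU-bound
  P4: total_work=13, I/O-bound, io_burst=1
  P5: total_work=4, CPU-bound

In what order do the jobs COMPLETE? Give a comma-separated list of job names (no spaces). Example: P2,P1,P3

t=0-3: P1@Q0 runs 3, rem=8, I/O yield, promote→Q0. Q0=[P2,P3,P4,P5,P1] Q1=[] Q2=[]
t=3-4: P2@Q0 runs 1, rem=13, I/O yield, promote→Q0. Q0=[P3,P4,P5,P1,P2] Q1=[] Q2=[]
t=4-7: P3@Q0 runs 3, rem=11, quantum used, demote→Q1. Q0=[P4,P5,P1,P2] Q1=[P3] Q2=[]
t=7-8: P4@Q0 runs 1, rem=12, I/O yield, promote→Q0. Q0=[P5,P1,P2,P4] Q1=[P3] Q2=[]
t=8-11: P5@Q0 runs 3, rem=1, quantum used, demote→Q1. Q0=[P1,P2,P4] Q1=[P3,P5] Q2=[]
t=11-14: P1@Q0 runs 3, rem=5, I/O yield, promote→Q0. Q0=[P2,P4,P1] Q1=[P3,P5] Q2=[]
t=14-15: P2@Q0 runs 1, rem=12, I/O yield, promote→Q0. Q0=[P4,P1,P2] Q1=[P3,P5] Q2=[]
t=15-16: P4@Q0 runs 1, rem=11, I/O yield, promote→Q0. Q0=[P1,P2,P4] Q1=[P3,P5] Q2=[]
t=16-19: P1@Q0 runs 3, rem=2, I/O yield, promote→Q0. Q0=[P2,P4,P1] Q1=[P3,P5] Q2=[]
t=19-20: P2@Q0 runs 1, rem=11, I/O yield, promote→Q0. Q0=[P4,P1,P2] Q1=[P3,P5] Q2=[]
t=20-21: P4@Q0 runs 1, rem=10, I/O yield, promote→Q0. Q0=[P1,P2,P4] Q1=[P3,P5] Q2=[]
t=21-23: P1@Q0 runs 2, rem=0, completes. Q0=[P2,P4] Q1=[P3,P5] Q2=[]
t=23-24: P2@Q0 runs 1, rem=10, I/O yield, promote→Q0. Q0=[P4,P2] Q1=[P3,P5] Q2=[]
t=24-25: P4@Q0 runs 1, rem=9, I/O yield, promote→Q0. Q0=[P2,P4] Q1=[P3,P5] Q2=[]
t=25-26: P2@Q0 runs 1, rem=9, I/O yield, promote→Q0. Q0=[P4,P2] Q1=[P3,P5] Q2=[]
t=26-27: P4@Q0 runs 1, rem=8, I/O yield, promote→Q0. Q0=[P2,P4] Q1=[P3,P5] Q2=[]
t=27-28: P2@Q0 runs 1, rem=8, I/O yield, promote→Q0. Q0=[P4,P2] Q1=[P3,P5] Q2=[]
t=28-29: P4@Q0 runs 1, rem=7, I/O yield, promote→Q0. Q0=[P2,P4] Q1=[P3,P5] Q2=[]
t=29-30: P2@Q0 runs 1, rem=7, I/O yield, promote→Q0. Q0=[P4,P2] Q1=[P3,P5] Q2=[]
t=30-31: P4@Q0 runs 1, rem=6, I/O yield, promote→Q0. Q0=[P2,P4] Q1=[P3,P5] Q2=[]
t=31-32: P2@Q0 runs 1, rem=6, I/O yield, promote→Q0. Q0=[P4,P2] Q1=[P3,P5] Q2=[]
t=32-33: P4@Q0 runs 1, rem=5, I/O yield, promote→Q0. Q0=[P2,P4] Q1=[P3,P5] Q2=[]
t=33-34: P2@Q0 runs 1, rem=5, I/O yield, promote→Q0. Q0=[P4,P2] Q1=[P3,P5] Q2=[]
t=34-35: P4@Q0 runs 1, rem=4, I/O yield, promote→Q0. Q0=[P2,P4] Q1=[P3,P5] Q2=[]
t=35-36: P2@Q0 runs 1, rem=4, I/O yield, promote→Q0. Q0=[P4,P2] Q1=[P3,P5] Q2=[]
t=36-37: P4@Q0 runs 1, rem=3, I/O yield, promote→Q0. Q0=[P2,P4] Q1=[P3,P5] Q2=[]
t=37-38: P2@Q0 runs 1, rem=3, I/O yield, promote→Q0. Q0=[P4,P2] Q1=[P3,P5] Q2=[]
t=38-39: P4@Q0 runs 1, rem=2, I/O yield, promote→Q0. Q0=[P2,P4] Q1=[P3,P5] Q2=[]
t=39-40: P2@Q0 runs 1, rem=2, I/O yield, promote→Q0. Q0=[P4,P2] Q1=[P3,P5] Q2=[]
t=40-41: P4@Q0 runs 1, rem=1, I/O yield, promote→Q0. Q0=[P2,P4] Q1=[P3,P5] Q2=[]
t=41-42: P2@Q0 runs 1, rem=1, I/O yield, promote→Q0. Q0=[P4,P2] Q1=[P3,P5] Q2=[]
t=42-43: P4@Q0 runs 1, rem=0, completes. Q0=[P2] Q1=[P3,P5] Q2=[]
t=43-44: P2@Q0 runs 1, rem=0, completes. Q0=[] Q1=[P3,P5] Q2=[]
t=44-48: P3@Q1 runs 4, rem=7, quantum used, demote→Q2. Q0=[] Q1=[P5] Q2=[P3]
t=48-49: P5@Q1 runs 1, rem=0, completes. Q0=[] Q1=[] Q2=[P3]
t=49-56: P3@Q2 runs 7, rem=0, completes. Q0=[] Q1=[] Q2=[]

Answer: P1,P4,P2,P5,P3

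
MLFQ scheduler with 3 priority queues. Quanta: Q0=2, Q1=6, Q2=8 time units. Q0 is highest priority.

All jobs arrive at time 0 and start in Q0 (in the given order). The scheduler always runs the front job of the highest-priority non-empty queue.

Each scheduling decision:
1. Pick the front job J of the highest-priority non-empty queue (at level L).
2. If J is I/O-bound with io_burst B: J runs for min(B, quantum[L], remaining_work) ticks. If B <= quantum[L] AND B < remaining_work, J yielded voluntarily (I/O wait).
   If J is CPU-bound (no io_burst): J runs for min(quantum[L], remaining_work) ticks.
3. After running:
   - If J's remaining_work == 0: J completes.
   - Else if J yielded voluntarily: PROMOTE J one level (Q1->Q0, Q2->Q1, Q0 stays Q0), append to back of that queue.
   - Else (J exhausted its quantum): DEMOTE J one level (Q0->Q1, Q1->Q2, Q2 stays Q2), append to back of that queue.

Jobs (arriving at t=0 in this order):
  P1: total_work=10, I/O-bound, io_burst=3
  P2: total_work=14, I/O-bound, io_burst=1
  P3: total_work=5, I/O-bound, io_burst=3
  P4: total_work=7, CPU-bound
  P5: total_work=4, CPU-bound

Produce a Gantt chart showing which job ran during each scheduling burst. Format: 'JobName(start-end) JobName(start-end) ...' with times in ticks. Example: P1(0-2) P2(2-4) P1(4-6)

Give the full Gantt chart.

t=0-2: P1@Q0 runs 2, rem=8, quantum used, demote→Q1. Q0=[P2,P3,P4,P5] Q1=[P1] Q2=[]
t=2-3: P2@Q0 runs 1, rem=13, I/O yield, promote→Q0. Q0=[P3,P4,P5,P2] Q1=[P1] Q2=[]
t=3-5: P3@Q0 runs 2, rem=3, quantum used, demote→Q1. Q0=[P4,P5,P2] Q1=[P1,P3] Q2=[]
t=5-7: P4@Q0 runs 2, rem=5, quantum used, demote→Q1. Q0=[P5,P2] Q1=[P1,P3,P4] Q2=[]
t=7-9: P5@Q0 runs 2, rem=2, quantum used, demote→Q1. Q0=[P2] Q1=[P1,P3,P4,P5] Q2=[]
t=9-10: P2@Q0 runs 1, rem=12, I/O yield, promote→Q0. Q0=[P2] Q1=[P1,P3,P4,P5] Q2=[]
t=10-11: P2@Q0 runs 1, rem=11, I/O yield, promote→Q0. Q0=[P2] Q1=[P1,P3,P4,P5] Q2=[]
t=11-12: P2@Q0 runs 1, rem=10, I/O yield, promote→Q0. Q0=[P2] Q1=[P1,P3,P4,P5] Q2=[]
t=12-13: P2@Q0 runs 1, rem=9, I/O yield, promote→Q0. Q0=[P2] Q1=[P1,P3,P4,P5] Q2=[]
t=13-14: P2@Q0 runs 1, rem=8, I/O yield, promote→Q0. Q0=[P2] Q1=[P1,P3,P4,P5] Q2=[]
t=14-15: P2@Q0 runs 1, rem=7, I/O yield, promote→Q0. Q0=[P2] Q1=[P1,P3,P4,P5] Q2=[]
t=15-16: P2@Q0 runs 1, rem=6, I/O yield, promote→Q0. Q0=[P2] Q1=[P1,P3,P4,P5] Q2=[]
t=16-17: P2@Q0 runs 1, rem=5, I/O yield, promote→Q0. Q0=[P2] Q1=[P1,P3,P4,P5] Q2=[]
t=17-18: P2@Q0 runs 1, rem=4, I/O yield, promote→Q0. Q0=[P2] Q1=[P1,P3,P4,P5] Q2=[]
t=18-19: P2@Q0 runs 1, rem=3, I/O yield, promote→Q0. Q0=[P2] Q1=[P1,P3,P4,P5] Q2=[]
t=19-20: P2@Q0 runs 1, rem=2, I/O yield, promote→Q0. Q0=[P2] Q1=[P1,P3,P4,P5] Q2=[]
t=20-21: P2@Q0 runs 1, rem=1, I/O yield, promote→Q0. Q0=[P2] Q1=[P1,P3,P4,P5] Q2=[]
t=21-22: P2@Q0 runs 1, rem=0, completes. Q0=[] Q1=[P1,P3,P4,P5] Q2=[]
t=22-25: P1@Q1 runs 3, rem=5, I/O yield, promote→Q0. Q0=[P1] Q1=[P3,P4,P5] Q2=[]
t=25-27: P1@Q0 runs 2, rem=3, quantum used, demote→Q1. Q0=[] Q1=[P3,P4,P5,P1] Q2=[]
t=27-30: P3@Q1 runs 3, rem=0, completes. Q0=[] Q1=[P4,P5,P1] Q2=[]
t=30-35: P4@Q1 runs 5, rem=0, completes. Q0=[] Q1=[P5,P1] Q2=[]
t=35-37: P5@Q1 runs 2, rem=0, completes. Q0=[] Q1=[P1] Q2=[]
t=37-40: P1@Q1 runs 3, rem=0, completes. Q0=[] Q1=[] Q2=[]

Answer: P1(0-2) P2(2-3) P3(3-5) P4(5-7) P5(7-9) P2(9-10) P2(10-11) P2(11-12) P2(12-13) P2(13-14) P2(14-15) P2(15-16) P2(16-17) P2(17-18) P2(18-19) P2(19-20) P2(20-21) P2(21-22) P1(22-25) P1(25-27) P3(27-30) P4(30-35) P5(35-37) P1(37-40)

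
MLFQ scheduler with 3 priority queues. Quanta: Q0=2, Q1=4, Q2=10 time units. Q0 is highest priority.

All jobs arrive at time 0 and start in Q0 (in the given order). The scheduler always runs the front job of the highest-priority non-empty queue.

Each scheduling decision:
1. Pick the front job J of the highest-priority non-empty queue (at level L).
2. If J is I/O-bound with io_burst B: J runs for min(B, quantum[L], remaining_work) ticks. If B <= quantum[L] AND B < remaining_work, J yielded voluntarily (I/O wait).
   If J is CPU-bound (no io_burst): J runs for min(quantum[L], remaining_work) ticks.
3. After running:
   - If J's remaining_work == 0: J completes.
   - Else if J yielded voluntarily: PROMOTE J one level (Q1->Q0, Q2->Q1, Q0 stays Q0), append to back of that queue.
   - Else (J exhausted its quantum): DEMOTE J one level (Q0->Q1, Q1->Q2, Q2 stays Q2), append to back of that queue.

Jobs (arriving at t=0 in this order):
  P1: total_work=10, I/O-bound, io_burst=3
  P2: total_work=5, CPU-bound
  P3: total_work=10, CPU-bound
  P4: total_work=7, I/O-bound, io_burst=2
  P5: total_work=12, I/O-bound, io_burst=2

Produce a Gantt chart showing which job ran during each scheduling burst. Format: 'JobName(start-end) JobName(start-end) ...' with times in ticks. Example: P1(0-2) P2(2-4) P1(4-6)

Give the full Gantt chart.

Answer: P1(0-2) P2(2-4) P3(4-6) P4(6-8) P5(8-10) P4(10-12) P5(12-14) P4(14-16) P5(16-18) P4(18-19) P5(19-21) P5(21-23) P5(23-25) P1(25-28) P1(28-30) P2(30-33) P3(33-37) P1(37-40) P3(40-44)

Derivation:
t=0-2: P1@Q0 runs 2, rem=8, quantum used, demote→Q1. Q0=[P2,P3,P4,P5] Q1=[P1] Q2=[]
t=2-4: P2@Q0 runs 2, rem=3, quantum used, demote→Q1. Q0=[P3,P4,P5] Q1=[P1,P2] Q2=[]
t=4-6: P3@Q0 runs 2, rem=8, quantum used, demote→Q1. Q0=[P4,P5] Q1=[P1,P2,P3] Q2=[]
t=6-8: P4@Q0 runs 2, rem=5, I/O yield, promote→Q0. Q0=[P5,P4] Q1=[P1,P2,P3] Q2=[]
t=8-10: P5@Q0 runs 2, rem=10, I/O yield, promote→Q0. Q0=[P4,P5] Q1=[P1,P2,P3] Q2=[]
t=10-12: P4@Q0 runs 2, rem=3, I/O yield, promote→Q0. Q0=[P5,P4] Q1=[P1,P2,P3] Q2=[]
t=12-14: P5@Q0 runs 2, rem=8, I/O yield, promote→Q0. Q0=[P4,P5] Q1=[P1,P2,P3] Q2=[]
t=14-16: P4@Q0 runs 2, rem=1, I/O yield, promote→Q0. Q0=[P5,P4] Q1=[P1,P2,P3] Q2=[]
t=16-18: P5@Q0 runs 2, rem=6, I/O yield, promote→Q0. Q0=[P4,P5] Q1=[P1,P2,P3] Q2=[]
t=18-19: P4@Q0 runs 1, rem=0, completes. Q0=[P5] Q1=[P1,P2,P3] Q2=[]
t=19-21: P5@Q0 runs 2, rem=4, I/O yield, promote→Q0. Q0=[P5] Q1=[P1,P2,P3] Q2=[]
t=21-23: P5@Q0 runs 2, rem=2, I/O yield, promote→Q0. Q0=[P5] Q1=[P1,P2,P3] Q2=[]
t=23-25: P5@Q0 runs 2, rem=0, completes. Q0=[] Q1=[P1,P2,P3] Q2=[]
t=25-28: P1@Q1 runs 3, rem=5, I/O yield, promote→Q0. Q0=[P1] Q1=[P2,P3] Q2=[]
t=28-30: P1@Q0 runs 2, rem=3, quantum used, demote→Q1. Q0=[] Q1=[P2,P3,P1] Q2=[]
t=30-33: P2@Q1 runs 3, rem=0, completes. Q0=[] Q1=[P3,P1] Q2=[]
t=33-37: P3@Q1 runs 4, rem=4, quantum used, demote→Q2. Q0=[] Q1=[P1] Q2=[P3]
t=37-40: P1@Q1 runs 3, rem=0, completes. Q0=[] Q1=[] Q2=[P3]
t=40-44: P3@Q2 runs 4, rem=0, completes. Q0=[] Q1=[] Q2=[]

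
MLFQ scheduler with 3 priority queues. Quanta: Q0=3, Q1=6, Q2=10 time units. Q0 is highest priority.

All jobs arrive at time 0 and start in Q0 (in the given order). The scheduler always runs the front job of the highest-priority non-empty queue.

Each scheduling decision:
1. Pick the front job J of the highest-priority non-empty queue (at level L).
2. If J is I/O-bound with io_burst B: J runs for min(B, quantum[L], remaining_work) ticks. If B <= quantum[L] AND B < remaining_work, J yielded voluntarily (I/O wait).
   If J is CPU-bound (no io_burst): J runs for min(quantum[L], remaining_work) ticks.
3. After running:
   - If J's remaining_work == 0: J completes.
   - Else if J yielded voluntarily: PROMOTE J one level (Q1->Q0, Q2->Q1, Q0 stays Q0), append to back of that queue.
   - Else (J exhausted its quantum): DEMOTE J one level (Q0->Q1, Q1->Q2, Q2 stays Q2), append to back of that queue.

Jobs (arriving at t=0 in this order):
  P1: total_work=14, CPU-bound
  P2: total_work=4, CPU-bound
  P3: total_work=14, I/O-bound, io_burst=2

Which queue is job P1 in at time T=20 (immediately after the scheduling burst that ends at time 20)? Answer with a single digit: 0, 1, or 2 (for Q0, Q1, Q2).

t=0-3: P1@Q0 runs 3, rem=11, quantum used, demote→Q1. Q0=[P2,P3] Q1=[P1] Q2=[]
t=3-6: P2@Q0 runs 3, rem=1, quantum used, demote→Q1. Q0=[P3] Q1=[P1,P2] Q2=[]
t=6-8: P3@Q0 runs 2, rem=12, I/O yield, promote→Q0. Q0=[P3] Q1=[P1,P2] Q2=[]
t=8-10: P3@Q0 runs 2, rem=10, I/O yield, promote→Q0. Q0=[P3] Q1=[P1,P2] Q2=[]
t=10-12: P3@Q0 runs 2, rem=8, I/O yield, promote→Q0. Q0=[P3] Q1=[P1,P2] Q2=[]
t=12-14: P3@Q0 runs 2, rem=6, I/O yield, promote→Q0. Q0=[P3] Q1=[P1,P2] Q2=[]
t=14-16: P3@Q0 runs 2, rem=4, I/O yield, promote→Q0. Q0=[P3] Q1=[P1,P2] Q2=[]
t=16-18: P3@Q0 runs 2, rem=2, I/O yield, promote→Q0. Q0=[P3] Q1=[P1,P2] Q2=[]
t=18-20: P3@Q0 runs 2, rem=0, completes. Q0=[] Q1=[P1,P2] Q2=[]
t=20-26: P1@Q1 runs 6, rem=5, quantum used, demote→Q2. Q0=[] Q1=[P2] Q2=[P1]
t=26-27: P2@Q1 runs 1, rem=0, completes. Q0=[] Q1=[] Q2=[P1]
t=27-32: P1@Q2 runs 5, rem=0, completes. Q0=[] Q1=[] Q2=[]

Answer: 1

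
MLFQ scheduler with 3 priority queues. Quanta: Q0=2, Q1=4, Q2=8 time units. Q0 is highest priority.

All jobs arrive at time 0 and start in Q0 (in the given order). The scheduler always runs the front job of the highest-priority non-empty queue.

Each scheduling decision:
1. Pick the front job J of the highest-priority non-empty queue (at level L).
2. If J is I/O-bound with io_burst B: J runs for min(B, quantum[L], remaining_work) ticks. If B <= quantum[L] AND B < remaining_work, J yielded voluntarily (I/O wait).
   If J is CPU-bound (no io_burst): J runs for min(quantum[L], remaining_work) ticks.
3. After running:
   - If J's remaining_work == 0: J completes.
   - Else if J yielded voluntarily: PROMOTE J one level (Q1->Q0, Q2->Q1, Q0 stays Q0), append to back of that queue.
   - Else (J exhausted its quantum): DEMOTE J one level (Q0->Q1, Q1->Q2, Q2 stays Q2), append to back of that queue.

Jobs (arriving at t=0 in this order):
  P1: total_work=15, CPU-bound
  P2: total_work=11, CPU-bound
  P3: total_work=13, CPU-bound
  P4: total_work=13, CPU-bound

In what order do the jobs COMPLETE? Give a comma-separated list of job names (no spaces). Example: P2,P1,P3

Answer: P2,P3,P4,P1

Derivation:
t=0-2: P1@Q0 runs 2, rem=13, quantum used, demote→Q1. Q0=[P2,P3,P4] Q1=[P1] Q2=[]
t=2-4: P2@Q0 runs 2, rem=9, quantum used, demote→Q1. Q0=[P3,P4] Q1=[P1,P2] Q2=[]
t=4-6: P3@Q0 runs 2, rem=11, quantum used, demote→Q1. Q0=[P4] Q1=[P1,P2,P3] Q2=[]
t=6-8: P4@Q0 runs 2, rem=11, quantum used, demote→Q1. Q0=[] Q1=[P1,P2,P3,P4] Q2=[]
t=8-12: P1@Q1 runs 4, rem=9, quantum used, demote→Q2. Q0=[] Q1=[P2,P3,P4] Q2=[P1]
t=12-16: P2@Q1 runs 4, rem=5, quantum used, demote→Q2. Q0=[] Q1=[P3,P4] Q2=[P1,P2]
t=16-20: P3@Q1 runs 4, rem=7, quantum used, demote→Q2. Q0=[] Q1=[P4] Q2=[P1,P2,P3]
t=20-24: P4@Q1 runs 4, rem=7, quantum used, demote→Q2. Q0=[] Q1=[] Q2=[P1,P2,P3,P4]
t=24-32: P1@Q2 runs 8, rem=1, quantum used, demote→Q2. Q0=[] Q1=[] Q2=[P2,P3,P4,P1]
t=32-37: P2@Q2 runs 5, rem=0, completes. Q0=[] Q1=[] Q2=[P3,P4,P1]
t=37-44: P3@Q2 runs 7, rem=0, completes. Q0=[] Q1=[] Q2=[P4,P1]
t=44-51: P4@Q2 runs 7, rem=0, completes. Q0=[] Q1=[] Q2=[P1]
t=51-52: P1@Q2 runs 1, rem=0, completes. Q0=[] Q1=[] Q2=[]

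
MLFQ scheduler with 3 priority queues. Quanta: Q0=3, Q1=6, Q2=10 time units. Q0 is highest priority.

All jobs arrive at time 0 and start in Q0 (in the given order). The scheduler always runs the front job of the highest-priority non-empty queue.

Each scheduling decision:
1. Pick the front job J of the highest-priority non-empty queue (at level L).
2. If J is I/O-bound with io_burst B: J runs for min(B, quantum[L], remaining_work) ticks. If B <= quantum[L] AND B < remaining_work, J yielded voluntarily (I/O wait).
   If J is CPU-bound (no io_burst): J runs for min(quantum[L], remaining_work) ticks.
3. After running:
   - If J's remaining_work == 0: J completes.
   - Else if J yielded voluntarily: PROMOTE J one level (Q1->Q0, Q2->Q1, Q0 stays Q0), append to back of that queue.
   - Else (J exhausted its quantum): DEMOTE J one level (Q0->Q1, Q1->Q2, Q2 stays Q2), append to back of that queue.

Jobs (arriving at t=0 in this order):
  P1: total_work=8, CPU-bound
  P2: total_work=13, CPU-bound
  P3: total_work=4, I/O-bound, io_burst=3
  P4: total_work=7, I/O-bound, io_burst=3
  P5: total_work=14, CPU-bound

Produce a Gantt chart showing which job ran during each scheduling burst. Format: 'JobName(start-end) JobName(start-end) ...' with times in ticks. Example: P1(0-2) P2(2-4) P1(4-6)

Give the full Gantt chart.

t=0-3: P1@Q0 runs 3, rem=5, quantum used, demote→Q1. Q0=[P2,P3,P4,P5] Q1=[P1] Q2=[]
t=3-6: P2@Q0 runs 3, rem=10, quantum used, demote→Q1. Q0=[P3,P4,P5] Q1=[P1,P2] Q2=[]
t=6-9: P3@Q0 runs 3, rem=1, I/O yield, promote→Q0. Q0=[P4,P5,P3] Q1=[P1,P2] Q2=[]
t=9-12: P4@Q0 runs 3, rem=4, I/O yield, promote→Q0. Q0=[P5,P3,P4] Q1=[P1,P2] Q2=[]
t=12-15: P5@Q0 runs 3, rem=11, quantum used, demote→Q1. Q0=[P3,P4] Q1=[P1,P2,P5] Q2=[]
t=15-16: P3@Q0 runs 1, rem=0, completes. Q0=[P4] Q1=[P1,P2,P5] Q2=[]
t=16-19: P4@Q0 runs 3, rem=1, I/O yield, promote→Q0. Q0=[P4] Q1=[P1,P2,P5] Q2=[]
t=19-20: P4@Q0 runs 1, rem=0, completes. Q0=[] Q1=[P1,P2,P5] Q2=[]
t=20-25: P1@Q1 runs 5, rem=0, completes. Q0=[] Q1=[P2,P5] Q2=[]
t=25-31: P2@Q1 runs 6, rem=4, quantum used, demote→Q2. Q0=[] Q1=[P5] Q2=[P2]
t=31-37: P5@Q1 runs 6, rem=5, quantum used, demote→Q2. Q0=[] Q1=[] Q2=[P2,P5]
t=37-41: P2@Q2 runs 4, rem=0, completes. Q0=[] Q1=[] Q2=[P5]
t=41-46: P5@Q2 runs 5, rem=0, completes. Q0=[] Q1=[] Q2=[]

Answer: P1(0-3) P2(3-6) P3(6-9) P4(9-12) P5(12-15) P3(15-16) P4(16-19) P4(19-20) P1(20-25) P2(25-31) P5(31-37) P2(37-41) P5(41-46)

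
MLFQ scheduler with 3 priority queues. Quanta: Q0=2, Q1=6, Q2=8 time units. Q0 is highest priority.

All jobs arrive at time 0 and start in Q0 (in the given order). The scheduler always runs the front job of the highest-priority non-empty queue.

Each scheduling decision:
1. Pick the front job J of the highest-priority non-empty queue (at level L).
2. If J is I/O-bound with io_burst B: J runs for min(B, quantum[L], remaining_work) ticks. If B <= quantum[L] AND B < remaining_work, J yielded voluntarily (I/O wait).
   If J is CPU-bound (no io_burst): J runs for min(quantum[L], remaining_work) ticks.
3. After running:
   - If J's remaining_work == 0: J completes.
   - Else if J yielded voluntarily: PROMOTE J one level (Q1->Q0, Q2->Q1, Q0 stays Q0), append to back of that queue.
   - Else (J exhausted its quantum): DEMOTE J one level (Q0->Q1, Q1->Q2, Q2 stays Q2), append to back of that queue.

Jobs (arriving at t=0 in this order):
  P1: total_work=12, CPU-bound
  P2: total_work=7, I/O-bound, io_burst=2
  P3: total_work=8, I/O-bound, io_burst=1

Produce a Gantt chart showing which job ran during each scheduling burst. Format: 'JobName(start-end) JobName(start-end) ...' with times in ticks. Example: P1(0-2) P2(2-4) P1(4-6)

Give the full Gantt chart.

t=0-2: P1@Q0 runs 2, rem=10, quantum used, demote→Q1. Q0=[P2,P3] Q1=[P1] Q2=[]
t=2-4: P2@Q0 runs 2, rem=5, I/O yield, promote→Q0. Q0=[P3,P2] Q1=[P1] Q2=[]
t=4-5: P3@Q0 runs 1, rem=7, I/O yield, promote→Q0. Q0=[P2,P3] Q1=[P1] Q2=[]
t=5-7: P2@Q0 runs 2, rem=3, I/O yield, promote→Q0. Q0=[P3,P2] Q1=[P1] Q2=[]
t=7-8: P3@Q0 runs 1, rem=6, I/O yield, promote→Q0. Q0=[P2,P3] Q1=[P1] Q2=[]
t=8-10: P2@Q0 runs 2, rem=1, I/O yield, promote→Q0. Q0=[P3,P2] Q1=[P1] Q2=[]
t=10-11: P3@Q0 runs 1, rem=5, I/O yield, promote→Q0. Q0=[P2,P3] Q1=[P1] Q2=[]
t=11-12: P2@Q0 runs 1, rem=0, completes. Q0=[P3] Q1=[P1] Q2=[]
t=12-13: P3@Q0 runs 1, rem=4, I/O yield, promote→Q0. Q0=[P3] Q1=[P1] Q2=[]
t=13-14: P3@Q0 runs 1, rem=3, I/O yield, promote→Q0. Q0=[P3] Q1=[P1] Q2=[]
t=14-15: P3@Q0 runs 1, rem=2, I/O yield, promote→Q0. Q0=[P3] Q1=[P1] Q2=[]
t=15-16: P3@Q0 runs 1, rem=1, I/O yield, promote→Q0. Q0=[P3] Q1=[P1] Q2=[]
t=16-17: P3@Q0 runs 1, rem=0, completes. Q0=[] Q1=[P1] Q2=[]
t=17-23: P1@Q1 runs 6, rem=4, quantum used, demote→Q2. Q0=[] Q1=[] Q2=[P1]
t=23-27: P1@Q2 runs 4, rem=0, completes. Q0=[] Q1=[] Q2=[]

Answer: P1(0-2) P2(2-4) P3(4-5) P2(5-7) P3(7-8) P2(8-10) P3(10-11) P2(11-12) P3(12-13) P3(13-14) P3(14-15) P3(15-16) P3(16-17) P1(17-23) P1(23-27)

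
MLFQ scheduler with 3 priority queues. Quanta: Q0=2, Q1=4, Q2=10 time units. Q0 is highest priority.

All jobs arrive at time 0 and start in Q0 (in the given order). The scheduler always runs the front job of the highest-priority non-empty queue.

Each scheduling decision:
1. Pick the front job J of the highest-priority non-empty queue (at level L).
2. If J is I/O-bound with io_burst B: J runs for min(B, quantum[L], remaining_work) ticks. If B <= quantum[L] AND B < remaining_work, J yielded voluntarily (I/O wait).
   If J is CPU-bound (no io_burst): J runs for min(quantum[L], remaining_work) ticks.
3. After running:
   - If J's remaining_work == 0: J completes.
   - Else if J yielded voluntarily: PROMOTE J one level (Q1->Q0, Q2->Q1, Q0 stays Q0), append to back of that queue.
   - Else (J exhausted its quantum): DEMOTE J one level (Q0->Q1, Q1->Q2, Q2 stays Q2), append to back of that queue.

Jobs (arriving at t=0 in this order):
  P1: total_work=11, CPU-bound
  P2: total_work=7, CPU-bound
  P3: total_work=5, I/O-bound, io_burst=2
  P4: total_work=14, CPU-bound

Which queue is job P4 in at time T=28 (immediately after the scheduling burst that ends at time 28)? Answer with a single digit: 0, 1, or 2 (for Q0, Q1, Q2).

t=0-2: P1@Q0 runs 2, rem=9, quantum used, demote→Q1. Q0=[P2,P3,P4] Q1=[P1] Q2=[]
t=2-4: P2@Q0 runs 2, rem=5, quantum used, demote→Q1. Q0=[P3,P4] Q1=[P1,P2] Q2=[]
t=4-6: P3@Q0 runs 2, rem=3, I/O yield, promote→Q0. Q0=[P4,P3] Q1=[P1,P2] Q2=[]
t=6-8: P4@Q0 runs 2, rem=12, quantum used, demote→Q1. Q0=[P3] Q1=[P1,P2,P4] Q2=[]
t=8-10: P3@Q0 runs 2, rem=1, I/O yield, promote→Q0. Q0=[P3] Q1=[P1,P2,P4] Q2=[]
t=10-11: P3@Q0 runs 1, rem=0, completes. Q0=[] Q1=[P1,P2,P4] Q2=[]
t=11-15: P1@Q1 runs 4, rem=5, quantum used, demote→Q2. Q0=[] Q1=[P2,P4] Q2=[P1]
t=15-19: P2@Q1 runs 4, rem=1, quantum used, demote→Q2. Q0=[] Q1=[P4] Q2=[P1,P2]
t=19-23: P4@Q1 runs 4, rem=8, quantum used, demote→Q2. Q0=[] Q1=[] Q2=[P1,P2,P4]
t=23-28: P1@Q2 runs 5, rem=0, completes. Q0=[] Q1=[] Q2=[P2,P4]
t=28-29: P2@Q2 runs 1, rem=0, completes. Q0=[] Q1=[] Q2=[P4]
t=29-37: P4@Q2 runs 8, rem=0, completes. Q0=[] Q1=[] Q2=[]

Answer: 2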